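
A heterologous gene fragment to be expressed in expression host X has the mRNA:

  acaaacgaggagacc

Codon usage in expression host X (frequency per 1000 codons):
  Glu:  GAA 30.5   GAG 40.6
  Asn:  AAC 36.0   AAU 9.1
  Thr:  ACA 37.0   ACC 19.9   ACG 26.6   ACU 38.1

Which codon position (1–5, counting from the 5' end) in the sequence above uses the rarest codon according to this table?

Codon 1 ACA (Thr): 37.0 per 1000.
Codon 2 AAC (Asn): 36.0 per 1000.
Codon 3 GAG (Glu): 40.6 per 1000.
Codon 4 GAG (Glu): 40.6 per 1000.
Codon 5 ACC (Thr): 19.9 per 1000.
Lowest frequency is 19.9 at codon 5.

5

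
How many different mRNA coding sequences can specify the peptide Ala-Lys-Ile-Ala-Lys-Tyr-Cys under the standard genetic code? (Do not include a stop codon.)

Ala: 4 codons.
Lys: 2 codons.
Ile: 3 codons.
Ala: 4 codons.
Lys: 2 codons.
Tyr: 2 codons.
Cys: 2 codons.
4 × 2 × 3 × 4 × 2 × 2 × 2 = 768.

768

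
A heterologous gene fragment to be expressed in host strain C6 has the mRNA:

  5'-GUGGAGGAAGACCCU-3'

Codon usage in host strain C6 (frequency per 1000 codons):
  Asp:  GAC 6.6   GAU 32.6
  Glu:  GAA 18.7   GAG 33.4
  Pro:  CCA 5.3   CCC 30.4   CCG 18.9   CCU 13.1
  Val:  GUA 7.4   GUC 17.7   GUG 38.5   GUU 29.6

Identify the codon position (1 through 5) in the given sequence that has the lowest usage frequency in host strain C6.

Codon 1 GUG (Val): 38.5 per 1000.
Codon 2 GAG (Glu): 33.4 per 1000.
Codon 3 GAA (Glu): 18.7 per 1000.
Codon 4 GAC (Asp): 6.6 per 1000.
Codon 5 CCU (Pro): 13.1 per 1000.
Lowest frequency is 6.6 at codon 4.

4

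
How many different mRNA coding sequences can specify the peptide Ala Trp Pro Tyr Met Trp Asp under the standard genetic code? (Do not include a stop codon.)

64

Ala: 4 codons.
Trp: 1 codon.
Pro: 4 codons.
Tyr: 2 codons.
Met: 1 codon.
Trp: 1 codon.
Asp: 2 codons.
4 × 1 × 4 × 2 × 1 × 1 × 2 = 64.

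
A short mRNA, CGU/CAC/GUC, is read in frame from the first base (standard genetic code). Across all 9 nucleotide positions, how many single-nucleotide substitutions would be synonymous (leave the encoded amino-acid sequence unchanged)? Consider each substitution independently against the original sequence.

7

Codon 1 (CGU, Arg): 3 synonymous substitutions.
Codon 2 (CAC, His): 1 synonymous substitution.
Codon 3 (GUC, Val): 3 synonymous substitutions.
Total: 3 + 1 + 3 = 7.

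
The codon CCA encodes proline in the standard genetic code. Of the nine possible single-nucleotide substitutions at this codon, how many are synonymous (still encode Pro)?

Position 1: none → 0 synonymous.
Position 2: none → 0 synonymous.
Position 3: CCU, CCC, CCG → 3 synonymous.
Total: 0 + 0 + 3 = 3.

3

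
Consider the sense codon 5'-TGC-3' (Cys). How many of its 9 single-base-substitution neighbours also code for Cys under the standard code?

Position 1: none → 0 synonymous.
Position 2: none → 0 synonymous.
Position 3: TGT → 1 synonymous.
Total: 0 + 0 + 1 = 1.

1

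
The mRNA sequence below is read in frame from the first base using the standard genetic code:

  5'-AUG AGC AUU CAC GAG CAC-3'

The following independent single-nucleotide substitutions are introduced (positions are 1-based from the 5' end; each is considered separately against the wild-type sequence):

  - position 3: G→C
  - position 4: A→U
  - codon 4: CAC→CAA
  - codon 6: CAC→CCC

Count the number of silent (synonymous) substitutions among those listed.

Codon 1: AUG (Met) → AUC (Ile) — missense.
Codon 2: AGC (Ser) → UGC (Cys) — missense.
Codon 4: CAC (His) → CAA (Gln) — missense.
Codon 6: CAC (His) → CCC (Pro) — missense.
Synonymous: 0 of 4.

0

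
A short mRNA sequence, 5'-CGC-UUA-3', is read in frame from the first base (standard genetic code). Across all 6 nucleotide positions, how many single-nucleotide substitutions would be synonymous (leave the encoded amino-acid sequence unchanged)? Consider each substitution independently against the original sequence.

Codon 1 (CGC, Arg): 3 synonymous substitutions.
Codon 2 (UUA, Leu): 2 synonymous substitutions.
Total: 3 + 2 = 5.

5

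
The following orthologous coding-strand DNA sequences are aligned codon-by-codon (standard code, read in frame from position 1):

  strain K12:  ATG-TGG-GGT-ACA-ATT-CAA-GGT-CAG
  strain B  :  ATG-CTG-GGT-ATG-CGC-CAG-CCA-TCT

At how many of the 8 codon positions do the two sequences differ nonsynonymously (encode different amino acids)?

Codon 1: ATG Met / ATG Met — identical.
Codon 2: TGG Trp / CTG Leu — nonsynonymous.
Codon 3: GGT Gly / GGT Gly — identical.
Codon 4: ACA Thr / ATG Met — nonsynonymous.
Codon 5: ATT Ile / CGC Arg — nonsynonymous.
Codon 6: CAA Gln / CAG Gln — synonymous.
Codon 7: GGT Gly / CCA Pro — nonsynonymous.
Codon 8: CAG Gln / TCT Ser — nonsynonymous.
Nonsynonymous differences: 5.

5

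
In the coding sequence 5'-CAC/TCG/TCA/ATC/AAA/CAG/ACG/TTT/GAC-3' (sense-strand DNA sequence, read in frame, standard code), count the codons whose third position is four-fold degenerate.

Codon 1 CAC (His): third position 2-fold.
Codon 2 TCG (Ser): third position 4-fold.
Codon 3 TCA (Ser): third position 4-fold.
Codon 4 ATC (Ile): third position 3-fold.
Codon 5 AAA (Lys): third position 2-fold.
Codon 6 CAG (Gln): third position 2-fold.
Codon 7 ACG (Thr): third position 4-fold.
Codon 8 TTT (Phe): third position 2-fold.
Codon 9 GAC (Asp): third position 2-fold.
Four-fold degenerate third positions: 3.

3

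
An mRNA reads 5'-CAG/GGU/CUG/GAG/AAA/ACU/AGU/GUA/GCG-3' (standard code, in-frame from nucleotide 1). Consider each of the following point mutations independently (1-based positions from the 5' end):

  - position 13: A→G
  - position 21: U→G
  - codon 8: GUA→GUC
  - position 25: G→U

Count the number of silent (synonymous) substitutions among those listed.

1

Codon 5: AAA (Lys) → GAA (Glu) — missense.
Codon 7: AGU (Ser) → AGG (Arg) — missense.
Codon 8: GUA (Val) → GUC (Val) — synonymous.
Codon 9: GCG (Ala) → UCG (Ser) — missense.
Synonymous: 1 of 4.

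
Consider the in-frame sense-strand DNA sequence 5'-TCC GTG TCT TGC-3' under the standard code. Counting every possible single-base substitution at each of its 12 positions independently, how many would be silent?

Codon 1 (TCC, Ser): 3 synonymous substitutions.
Codon 2 (GTG, Val): 3 synonymous substitutions.
Codon 3 (TCT, Ser): 3 synonymous substitutions.
Codon 4 (TGC, Cys): 1 synonymous substitution.
Total: 3 + 3 + 3 + 1 = 10.

10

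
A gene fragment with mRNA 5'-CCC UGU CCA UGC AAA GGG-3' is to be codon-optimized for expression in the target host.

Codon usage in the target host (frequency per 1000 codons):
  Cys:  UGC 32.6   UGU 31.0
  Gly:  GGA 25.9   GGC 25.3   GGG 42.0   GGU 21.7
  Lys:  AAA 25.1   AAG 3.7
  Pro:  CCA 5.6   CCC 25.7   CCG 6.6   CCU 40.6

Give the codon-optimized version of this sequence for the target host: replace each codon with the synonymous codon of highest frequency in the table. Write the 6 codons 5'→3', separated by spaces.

Codon 1 (Pro): best is CCU at 40.6.
Codon 2 (Cys): best is UGC at 32.6.
Codon 3 (Pro): best is CCU at 40.6.
Codon 4 (Cys): best is UGC at 32.6.
Codon 5 (Lys): best is AAA at 25.1.
Codon 6 (Gly): best is GGG at 42.0.

CCU UGC CCU UGC AAA GGG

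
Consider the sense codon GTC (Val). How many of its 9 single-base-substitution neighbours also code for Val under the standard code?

Position 1: none → 0 synonymous.
Position 2: none → 0 synonymous.
Position 3: GTT, GTA, GTG → 3 synonymous.
Total: 0 + 0 + 3 = 3.

3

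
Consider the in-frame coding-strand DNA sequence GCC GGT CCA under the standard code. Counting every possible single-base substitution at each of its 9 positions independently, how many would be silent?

Codon 1 (GCC, Ala): 3 synonymous substitutions.
Codon 2 (GGT, Gly): 3 synonymous substitutions.
Codon 3 (CCA, Pro): 3 synonymous substitutions.
Total: 3 + 3 + 3 = 9.

9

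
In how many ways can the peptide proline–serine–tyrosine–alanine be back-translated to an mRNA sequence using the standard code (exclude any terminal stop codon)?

Pro: 4 codons.
Ser: 6 codons.
Tyr: 2 codons.
Ala: 4 codons.
4 × 6 × 2 × 4 = 192.

192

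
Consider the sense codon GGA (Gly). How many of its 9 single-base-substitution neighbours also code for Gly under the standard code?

Position 1: none → 0 synonymous.
Position 2: none → 0 synonymous.
Position 3: GGU, GGC, GGG → 3 synonymous.
Total: 0 + 0 + 3 = 3.

3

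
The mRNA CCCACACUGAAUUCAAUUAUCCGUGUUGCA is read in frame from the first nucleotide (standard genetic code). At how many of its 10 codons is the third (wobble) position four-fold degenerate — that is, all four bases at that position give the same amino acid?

7

Codon 1 CCC (Pro): third position 4-fold.
Codon 2 ACA (Thr): third position 4-fold.
Codon 3 CUG (Leu): third position 4-fold.
Codon 4 AAU (Asn): third position 2-fold.
Codon 5 UCA (Ser): third position 4-fold.
Codon 6 AUU (Ile): third position 3-fold.
Codon 7 AUC (Ile): third position 3-fold.
Codon 8 CGU (Arg): third position 4-fold.
Codon 9 GUU (Val): third position 4-fold.
Codon 10 GCA (Ala): third position 4-fold.
Four-fold degenerate third positions: 7.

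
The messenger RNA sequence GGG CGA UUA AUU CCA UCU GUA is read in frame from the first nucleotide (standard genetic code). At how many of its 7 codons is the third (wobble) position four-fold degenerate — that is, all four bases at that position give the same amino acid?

5

Codon 1 GGG (Gly): third position 4-fold.
Codon 2 CGA (Arg): third position 4-fold.
Codon 3 UUA (Leu): third position 2-fold.
Codon 4 AUU (Ile): third position 3-fold.
Codon 5 CCA (Pro): third position 4-fold.
Codon 6 UCU (Ser): third position 4-fold.
Codon 7 GUA (Val): third position 4-fold.
Four-fold degenerate third positions: 5.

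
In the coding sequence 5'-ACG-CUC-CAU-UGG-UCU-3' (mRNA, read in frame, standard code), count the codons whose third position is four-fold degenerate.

Codon 1 ACG (Thr): third position 4-fold.
Codon 2 CUC (Leu): third position 4-fold.
Codon 3 CAU (His): third position 2-fold.
Codon 4 UGG (Trp): third position 1-fold.
Codon 5 UCU (Ser): third position 4-fold.
Four-fold degenerate third positions: 3.

3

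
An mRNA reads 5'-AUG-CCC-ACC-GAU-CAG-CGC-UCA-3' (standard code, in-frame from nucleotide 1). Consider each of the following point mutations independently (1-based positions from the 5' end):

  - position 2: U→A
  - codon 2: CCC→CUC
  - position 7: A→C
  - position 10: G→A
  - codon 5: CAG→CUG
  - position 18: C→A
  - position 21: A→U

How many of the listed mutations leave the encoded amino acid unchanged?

2

Codon 1: AUG (Met) → AAG (Lys) — missense.
Codon 2: CCC (Pro) → CUC (Leu) — missense.
Codon 3: ACC (Thr) → CCC (Pro) — missense.
Codon 4: GAU (Asp) → AAU (Asn) — missense.
Codon 5: CAG (Gln) → CUG (Leu) — missense.
Codon 6: CGC (Arg) → CGA (Arg) — synonymous.
Codon 7: UCA (Ser) → UCU (Ser) — synonymous.
Synonymous: 2 of 7.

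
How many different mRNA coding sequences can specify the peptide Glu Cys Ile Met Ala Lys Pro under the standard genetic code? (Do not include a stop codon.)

Glu: 2 codons.
Cys: 2 codons.
Ile: 3 codons.
Met: 1 codon.
Ala: 4 codons.
Lys: 2 codons.
Pro: 4 codons.
2 × 2 × 3 × 1 × 4 × 2 × 4 = 384.

384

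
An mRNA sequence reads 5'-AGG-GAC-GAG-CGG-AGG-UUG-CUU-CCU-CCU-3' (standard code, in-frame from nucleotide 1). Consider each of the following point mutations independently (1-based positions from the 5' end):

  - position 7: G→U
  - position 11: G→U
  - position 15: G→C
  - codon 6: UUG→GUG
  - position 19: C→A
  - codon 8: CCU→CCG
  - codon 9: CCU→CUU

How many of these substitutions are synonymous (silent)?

1

Codon 3: GAG (Glu) → UAG (Stop) — nonsense.
Codon 4: CGG (Arg) → CUG (Leu) — missense.
Codon 5: AGG (Arg) → AGC (Ser) — missense.
Codon 6: UUG (Leu) → GUG (Val) — missense.
Codon 7: CUU (Leu) → AUU (Ile) — missense.
Codon 8: CCU (Pro) → CCG (Pro) — synonymous.
Codon 9: CCU (Pro) → CUU (Leu) — missense.
Synonymous: 1 of 7.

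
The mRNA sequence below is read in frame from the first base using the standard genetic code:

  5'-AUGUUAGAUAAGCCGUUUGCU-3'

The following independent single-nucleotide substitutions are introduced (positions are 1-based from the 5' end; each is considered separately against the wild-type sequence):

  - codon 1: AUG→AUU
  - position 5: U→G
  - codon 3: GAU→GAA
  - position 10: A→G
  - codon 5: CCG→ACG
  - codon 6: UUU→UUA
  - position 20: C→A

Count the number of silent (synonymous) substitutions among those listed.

0

Codon 1: AUG (Met) → AUU (Ile) — missense.
Codon 2: UUA (Leu) → UGA (Stop) — nonsense.
Codon 3: GAU (Asp) → GAA (Glu) — missense.
Codon 4: AAG (Lys) → GAG (Glu) — missense.
Codon 5: CCG (Pro) → ACG (Thr) — missense.
Codon 6: UUU (Phe) → UUA (Leu) — missense.
Codon 7: GCU (Ala) → GAU (Asp) — missense.
Synonymous: 0 of 7.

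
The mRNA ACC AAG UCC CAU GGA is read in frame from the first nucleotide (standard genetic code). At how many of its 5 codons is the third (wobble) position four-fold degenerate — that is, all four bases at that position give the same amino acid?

Codon 1 ACC (Thr): third position 4-fold.
Codon 2 AAG (Lys): third position 2-fold.
Codon 3 UCC (Ser): third position 4-fold.
Codon 4 CAU (His): third position 2-fold.
Codon 5 GGA (Gly): third position 4-fold.
Four-fold degenerate third positions: 3.

3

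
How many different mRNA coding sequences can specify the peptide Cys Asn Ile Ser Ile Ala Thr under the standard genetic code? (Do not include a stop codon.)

3456

Cys: 2 codons.
Asn: 2 codons.
Ile: 3 codons.
Ser: 6 codons.
Ile: 3 codons.
Ala: 4 codons.
Thr: 4 codons.
2 × 2 × 3 × 6 × 3 × 4 × 4 = 3456.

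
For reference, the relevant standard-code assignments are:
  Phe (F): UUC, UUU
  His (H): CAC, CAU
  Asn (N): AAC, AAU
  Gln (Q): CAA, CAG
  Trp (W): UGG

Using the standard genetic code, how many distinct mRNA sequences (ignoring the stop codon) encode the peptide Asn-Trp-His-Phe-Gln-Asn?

Asn: 2 codons.
Trp: 1 codon.
His: 2 codons.
Phe: 2 codons.
Gln: 2 codons.
Asn: 2 codons.
2 × 1 × 2 × 2 × 2 × 2 = 32.

32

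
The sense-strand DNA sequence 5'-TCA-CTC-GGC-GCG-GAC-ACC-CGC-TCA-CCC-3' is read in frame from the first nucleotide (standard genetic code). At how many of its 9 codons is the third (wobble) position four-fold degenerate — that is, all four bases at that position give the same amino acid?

Codon 1 TCA (Ser): third position 4-fold.
Codon 2 CTC (Leu): third position 4-fold.
Codon 3 GGC (Gly): third position 4-fold.
Codon 4 GCG (Ala): third position 4-fold.
Codon 5 GAC (Asp): third position 2-fold.
Codon 6 ACC (Thr): third position 4-fold.
Codon 7 CGC (Arg): third position 4-fold.
Codon 8 TCA (Ser): third position 4-fold.
Codon 9 CCC (Pro): third position 4-fold.
Four-fold degenerate third positions: 8.

8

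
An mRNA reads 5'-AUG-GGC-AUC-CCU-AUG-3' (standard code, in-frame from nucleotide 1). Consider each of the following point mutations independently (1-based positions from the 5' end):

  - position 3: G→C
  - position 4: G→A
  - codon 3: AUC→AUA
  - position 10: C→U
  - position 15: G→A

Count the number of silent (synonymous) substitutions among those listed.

1

Codon 1: AUG (Met) → AUC (Ile) — missense.
Codon 2: GGC (Gly) → AGC (Ser) — missense.
Codon 3: AUC (Ile) → AUA (Ile) — synonymous.
Codon 4: CCU (Pro) → UCU (Ser) — missense.
Codon 5: AUG (Met) → AUA (Ile) — missense.
Synonymous: 1 of 5.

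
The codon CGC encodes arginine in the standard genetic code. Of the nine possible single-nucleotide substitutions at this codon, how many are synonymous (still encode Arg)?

3

Position 1: none → 0 synonymous.
Position 2: none → 0 synonymous.
Position 3: CGT, CGA, CGG → 3 synonymous.
Total: 0 + 0 + 3 = 3.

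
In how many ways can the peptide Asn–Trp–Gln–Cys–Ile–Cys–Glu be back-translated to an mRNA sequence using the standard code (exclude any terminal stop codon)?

96

Asn: 2 codons.
Trp: 1 codon.
Gln: 2 codons.
Cys: 2 codons.
Ile: 3 codons.
Cys: 2 codons.
Glu: 2 codons.
2 × 1 × 2 × 2 × 3 × 2 × 2 = 96.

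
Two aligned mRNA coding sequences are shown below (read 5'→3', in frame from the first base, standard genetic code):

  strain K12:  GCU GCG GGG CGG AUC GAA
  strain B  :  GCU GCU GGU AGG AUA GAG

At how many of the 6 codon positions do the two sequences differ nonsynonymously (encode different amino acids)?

0

Codon 1: GCU Ala / GCU Ala — identical.
Codon 2: GCG Ala / GCU Ala — synonymous.
Codon 3: GGG Gly / GGU Gly — synonymous.
Codon 4: CGG Arg / AGG Arg — synonymous.
Codon 5: AUC Ile / AUA Ile — synonymous.
Codon 6: GAA Glu / GAG Glu — synonymous.
Nonsynonymous differences: 0.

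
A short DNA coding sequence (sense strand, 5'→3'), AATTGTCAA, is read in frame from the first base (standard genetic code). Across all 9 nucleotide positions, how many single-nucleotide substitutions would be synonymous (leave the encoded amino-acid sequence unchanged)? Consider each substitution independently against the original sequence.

3

Codon 1 (AAT, Asn): 1 synonymous substitution.
Codon 2 (TGT, Cys): 1 synonymous substitution.
Codon 3 (CAA, Gln): 1 synonymous substitution.
Total: 1 + 1 + 1 = 3.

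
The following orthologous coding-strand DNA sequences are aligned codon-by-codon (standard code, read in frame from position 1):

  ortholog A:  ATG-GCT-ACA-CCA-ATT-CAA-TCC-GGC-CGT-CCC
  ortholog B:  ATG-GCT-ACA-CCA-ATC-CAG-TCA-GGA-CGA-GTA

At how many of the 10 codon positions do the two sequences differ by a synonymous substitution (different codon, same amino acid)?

Codon 1: ATG Met / ATG Met — identical.
Codon 2: GCT Ala / GCT Ala — identical.
Codon 3: ACA Thr / ACA Thr — identical.
Codon 4: CCA Pro / CCA Pro — identical.
Codon 5: ATT Ile / ATC Ile — synonymous.
Codon 6: CAA Gln / CAG Gln — synonymous.
Codon 7: TCC Ser / TCA Ser — synonymous.
Codon 8: GGC Gly / GGA Gly — synonymous.
Codon 9: CGT Arg / CGA Arg — synonymous.
Codon 10: CCC Pro / GTA Val — nonsynonymous.
Synonymous differences: 5.

5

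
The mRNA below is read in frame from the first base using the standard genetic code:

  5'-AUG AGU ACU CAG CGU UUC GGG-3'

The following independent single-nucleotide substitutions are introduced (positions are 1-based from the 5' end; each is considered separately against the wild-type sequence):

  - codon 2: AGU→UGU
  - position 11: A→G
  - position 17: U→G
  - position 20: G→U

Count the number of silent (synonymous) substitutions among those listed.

Codon 2: AGU (Ser) → UGU (Cys) — missense.
Codon 4: CAG (Gln) → CGG (Arg) — missense.
Codon 6: UUC (Phe) → UGC (Cys) — missense.
Codon 7: GGG (Gly) → GUG (Val) — missense.
Synonymous: 0 of 4.

0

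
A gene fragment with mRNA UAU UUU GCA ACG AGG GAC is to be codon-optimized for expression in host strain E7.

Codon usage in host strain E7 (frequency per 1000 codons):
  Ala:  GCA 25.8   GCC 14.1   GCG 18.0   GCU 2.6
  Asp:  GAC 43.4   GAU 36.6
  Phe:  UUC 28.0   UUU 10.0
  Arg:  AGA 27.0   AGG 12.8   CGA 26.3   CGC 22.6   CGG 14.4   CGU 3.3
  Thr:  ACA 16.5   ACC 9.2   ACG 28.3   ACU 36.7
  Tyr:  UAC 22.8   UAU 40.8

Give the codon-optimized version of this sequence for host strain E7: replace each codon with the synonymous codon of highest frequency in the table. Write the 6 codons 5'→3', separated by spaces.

UAU UUC GCA ACU AGA GAC

Codon 1 (Tyr): best is UAU at 40.8.
Codon 2 (Phe): best is UUC at 28.0.
Codon 3 (Ala): best is GCA at 25.8.
Codon 4 (Thr): best is ACU at 36.7.
Codon 5 (Arg): best is AGA at 27.0.
Codon 6 (Asp): best is GAC at 43.4.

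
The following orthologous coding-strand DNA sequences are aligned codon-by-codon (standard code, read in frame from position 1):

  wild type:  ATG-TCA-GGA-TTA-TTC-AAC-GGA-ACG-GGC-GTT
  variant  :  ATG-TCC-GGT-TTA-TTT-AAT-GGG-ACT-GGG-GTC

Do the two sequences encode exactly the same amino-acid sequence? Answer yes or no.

Codon 1: ATG Met / ATG Met — identical.
Codon 2: TCA Ser / TCC Ser — synonymous.
Codon 3: GGA Gly / GGT Gly — synonymous.
Codon 4: TTA Leu / TTA Leu — identical.
Codon 5: TTC Phe / TTT Phe — synonymous.
Codon 6: AAC Asn / AAT Asn — synonymous.
Codon 7: GGA Gly / GGG Gly — synonymous.
Codon 8: ACG Thr / ACT Thr — synonymous.
Codon 9: GGC Gly / GGG Gly — synonymous.
Codon 10: GTT Val / GTC Val — synonymous.
Nonsynonymous differences: 0 → same protein.

yes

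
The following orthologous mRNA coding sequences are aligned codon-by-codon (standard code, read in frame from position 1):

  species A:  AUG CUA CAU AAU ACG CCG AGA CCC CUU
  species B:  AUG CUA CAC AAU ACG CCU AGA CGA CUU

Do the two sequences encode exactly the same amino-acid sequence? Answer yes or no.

Codon 1: AUG Met / AUG Met — identical.
Codon 2: CUA Leu / CUA Leu — identical.
Codon 3: CAU His / CAC His — synonymous.
Codon 4: AAU Asn / AAU Asn — identical.
Codon 5: ACG Thr / ACG Thr — identical.
Codon 6: CCG Pro / CCU Pro — synonymous.
Codon 7: AGA Arg / AGA Arg — identical.
Codon 8: CCC Pro / CGA Arg — nonsynonymous.
Codon 9: CUU Leu / CUU Leu — identical.
Nonsynonymous differences: 1 → different protein.

no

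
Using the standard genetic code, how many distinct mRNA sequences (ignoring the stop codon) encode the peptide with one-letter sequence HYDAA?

His: 2 codons.
Tyr: 2 codons.
Asp: 2 codons.
Ala: 4 codons.
Ala: 4 codons.
2 × 2 × 2 × 4 × 4 = 128.

128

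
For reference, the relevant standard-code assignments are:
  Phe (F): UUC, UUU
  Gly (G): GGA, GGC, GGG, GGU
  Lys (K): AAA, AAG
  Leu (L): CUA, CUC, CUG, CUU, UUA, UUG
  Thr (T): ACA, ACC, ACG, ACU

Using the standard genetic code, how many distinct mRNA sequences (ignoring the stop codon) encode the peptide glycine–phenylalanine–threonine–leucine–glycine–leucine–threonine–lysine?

Gly: 4 codons.
Phe: 2 codons.
Thr: 4 codons.
Leu: 6 codons.
Gly: 4 codons.
Leu: 6 codons.
Thr: 4 codons.
Lys: 2 codons.
4 × 2 × 4 × 6 × 4 × 6 × 4 × 2 = 36864.

36864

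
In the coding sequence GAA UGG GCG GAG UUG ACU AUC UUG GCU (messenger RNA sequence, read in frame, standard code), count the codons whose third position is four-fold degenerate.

Codon 1 GAA (Glu): third position 2-fold.
Codon 2 UGG (Trp): third position 1-fold.
Codon 3 GCG (Ala): third position 4-fold.
Codon 4 GAG (Glu): third position 2-fold.
Codon 5 UUG (Leu): third position 2-fold.
Codon 6 ACU (Thr): third position 4-fold.
Codon 7 AUC (Ile): third position 3-fold.
Codon 8 UUG (Leu): third position 2-fold.
Codon 9 GCU (Ala): third position 4-fold.
Four-fold degenerate third positions: 3.

3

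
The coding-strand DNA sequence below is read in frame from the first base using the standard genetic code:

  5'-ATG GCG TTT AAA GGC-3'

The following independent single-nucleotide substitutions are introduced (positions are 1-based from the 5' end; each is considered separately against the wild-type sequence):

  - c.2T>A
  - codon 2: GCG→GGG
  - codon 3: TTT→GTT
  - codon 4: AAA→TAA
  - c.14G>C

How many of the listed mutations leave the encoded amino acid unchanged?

Codon 1: ATG (Met) → AAG (Lys) — missense.
Codon 2: GCG (Ala) → GGG (Gly) — missense.
Codon 3: TTT (Phe) → GTT (Val) — missense.
Codon 4: AAA (Lys) → TAA (Stop) — nonsense.
Codon 5: GGC (Gly) → GCC (Ala) — missense.
Synonymous: 0 of 5.

0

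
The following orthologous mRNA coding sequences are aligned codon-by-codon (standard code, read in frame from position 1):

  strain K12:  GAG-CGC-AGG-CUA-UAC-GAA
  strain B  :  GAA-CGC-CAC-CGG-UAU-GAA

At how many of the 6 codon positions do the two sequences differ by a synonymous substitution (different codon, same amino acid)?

2

Codon 1: GAG Glu / GAA Glu — synonymous.
Codon 2: CGC Arg / CGC Arg — identical.
Codon 3: AGG Arg / CAC His — nonsynonymous.
Codon 4: CUA Leu / CGG Arg — nonsynonymous.
Codon 5: UAC Tyr / UAU Tyr — synonymous.
Codon 6: GAA Glu / GAA Glu — identical.
Synonymous differences: 2.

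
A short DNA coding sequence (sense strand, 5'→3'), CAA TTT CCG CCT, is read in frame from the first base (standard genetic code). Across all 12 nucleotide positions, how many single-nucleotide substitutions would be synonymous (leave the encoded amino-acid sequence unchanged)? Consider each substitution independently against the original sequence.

8

Codon 1 (CAA, Gln): 1 synonymous substitution.
Codon 2 (TTT, Phe): 1 synonymous substitution.
Codon 3 (CCG, Pro): 3 synonymous substitutions.
Codon 4 (CCT, Pro): 3 synonymous substitutions.
Total: 1 + 1 + 3 + 3 = 8.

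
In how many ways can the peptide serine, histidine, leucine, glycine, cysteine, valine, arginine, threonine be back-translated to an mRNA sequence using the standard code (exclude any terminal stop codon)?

Ser: 6 codons.
His: 2 codons.
Leu: 6 codons.
Gly: 4 codons.
Cys: 2 codons.
Val: 4 codons.
Arg: 6 codons.
Thr: 4 codons.
6 × 2 × 6 × 4 × 2 × 4 × 6 × 4 = 55296.

55296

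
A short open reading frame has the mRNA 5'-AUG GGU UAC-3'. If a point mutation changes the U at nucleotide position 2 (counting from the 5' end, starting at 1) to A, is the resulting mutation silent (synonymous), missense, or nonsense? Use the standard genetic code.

Position 2 falls in codon 1: AUG → Met.
After the substitution the codon is AAG → Lys.
Met ≠ Lys, so this is a missense mutation.

missense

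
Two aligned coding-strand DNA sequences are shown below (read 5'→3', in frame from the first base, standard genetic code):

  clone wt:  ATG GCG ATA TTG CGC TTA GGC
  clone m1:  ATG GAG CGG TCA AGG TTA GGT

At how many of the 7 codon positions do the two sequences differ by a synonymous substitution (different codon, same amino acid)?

Codon 1: ATG Met / ATG Met — identical.
Codon 2: GCG Ala / GAG Glu — nonsynonymous.
Codon 3: ATA Ile / CGG Arg — nonsynonymous.
Codon 4: TTG Leu / TCA Ser — nonsynonymous.
Codon 5: CGC Arg / AGG Arg — synonymous.
Codon 6: TTA Leu / TTA Leu — identical.
Codon 7: GGC Gly / GGT Gly — synonymous.
Synonymous differences: 2.

2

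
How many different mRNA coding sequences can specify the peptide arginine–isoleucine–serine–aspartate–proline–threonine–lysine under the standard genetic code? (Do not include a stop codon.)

6912

Arg: 6 codons.
Ile: 3 codons.
Ser: 6 codons.
Asp: 2 codons.
Pro: 4 codons.
Thr: 4 codons.
Lys: 2 codons.
6 × 3 × 6 × 2 × 4 × 4 × 2 = 6912.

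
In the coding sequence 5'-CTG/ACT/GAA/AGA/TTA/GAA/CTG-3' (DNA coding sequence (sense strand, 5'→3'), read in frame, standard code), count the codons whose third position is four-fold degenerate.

Codon 1 CTG (Leu): third position 4-fold.
Codon 2 ACT (Thr): third position 4-fold.
Codon 3 GAA (Glu): third position 2-fold.
Codon 4 AGA (Arg): third position 2-fold.
Codon 5 TTA (Leu): third position 2-fold.
Codon 6 GAA (Glu): third position 2-fold.
Codon 7 CTG (Leu): third position 4-fold.
Four-fold degenerate third positions: 3.

3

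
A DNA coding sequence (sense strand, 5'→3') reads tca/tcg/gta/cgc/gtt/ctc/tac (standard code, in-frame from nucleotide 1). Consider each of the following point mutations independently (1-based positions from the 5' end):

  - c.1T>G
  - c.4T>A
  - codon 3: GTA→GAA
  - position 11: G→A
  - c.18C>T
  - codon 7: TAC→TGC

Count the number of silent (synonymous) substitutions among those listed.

Codon 1: TCA (Ser) → GCA (Ala) — missense.
Codon 2: TCG (Ser) → ACG (Thr) — missense.
Codon 3: GTA (Val) → GAA (Glu) — missense.
Codon 4: CGC (Arg) → CAC (His) — missense.
Codon 6: CTC (Leu) → CTT (Leu) — synonymous.
Codon 7: TAC (Tyr) → TGC (Cys) — missense.
Synonymous: 1 of 6.

1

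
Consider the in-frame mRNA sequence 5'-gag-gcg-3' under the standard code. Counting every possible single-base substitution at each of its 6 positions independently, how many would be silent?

Codon 1 (GAG, Glu): 1 synonymous substitution.
Codon 2 (GCG, Ala): 3 synonymous substitutions.
Total: 1 + 3 = 4.

4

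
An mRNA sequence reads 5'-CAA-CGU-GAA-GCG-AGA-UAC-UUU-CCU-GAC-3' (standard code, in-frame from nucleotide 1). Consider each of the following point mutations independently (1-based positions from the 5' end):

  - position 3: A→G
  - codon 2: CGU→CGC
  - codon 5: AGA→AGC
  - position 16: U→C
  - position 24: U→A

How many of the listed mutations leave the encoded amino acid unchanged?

Codon 1: CAA (Gln) → CAG (Gln) — synonymous.
Codon 2: CGU (Arg) → CGC (Arg) — synonymous.
Codon 5: AGA (Arg) → AGC (Ser) — missense.
Codon 6: UAC (Tyr) → CAC (His) — missense.
Codon 8: CCU (Pro) → CCA (Pro) — synonymous.
Synonymous: 3 of 5.

3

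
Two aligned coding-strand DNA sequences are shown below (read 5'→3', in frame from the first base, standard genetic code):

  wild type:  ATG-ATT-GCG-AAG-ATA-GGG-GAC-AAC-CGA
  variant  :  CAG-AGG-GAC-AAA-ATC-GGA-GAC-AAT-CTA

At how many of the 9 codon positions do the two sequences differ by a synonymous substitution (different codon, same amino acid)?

4

Codon 1: ATG Met / CAG Gln — nonsynonymous.
Codon 2: ATT Ile / AGG Arg — nonsynonymous.
Codon 3: GCG Ala / GAC Asp — nonsynonymous.
Codon 4: AAG Lys / AAA Lys — synonymous.
Codon 5: ATA Ile / ATC Ile — synonymous.
Codon 6: GGG Gly / GGA Gly — synonymous.
Codon 7: GAC Asp / GAC Asp — identical.
Codon 8: AAC Asn / AAT Asn — synonymous.
Codon 9: CGA Arg / CTA Leu — nonsynonymous.
Synonymous differences: 4.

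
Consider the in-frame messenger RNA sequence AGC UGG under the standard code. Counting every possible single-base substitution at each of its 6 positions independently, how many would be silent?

1

Codon 1 (AGC, Ser): 1 synonymous substitution.
Codon 2 (UGG, Trp): 0 synonymous substitutions.
Total: 1 + 0 = 1.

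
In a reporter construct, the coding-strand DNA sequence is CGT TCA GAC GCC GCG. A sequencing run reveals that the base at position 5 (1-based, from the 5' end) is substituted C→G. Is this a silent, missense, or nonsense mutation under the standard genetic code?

nonsense

Position 5 falls in codon 2: TCA → Ser.
After the substitution the codon is TGA → Stop.
The new codon is a stop codon, so this is a nonsense mutation.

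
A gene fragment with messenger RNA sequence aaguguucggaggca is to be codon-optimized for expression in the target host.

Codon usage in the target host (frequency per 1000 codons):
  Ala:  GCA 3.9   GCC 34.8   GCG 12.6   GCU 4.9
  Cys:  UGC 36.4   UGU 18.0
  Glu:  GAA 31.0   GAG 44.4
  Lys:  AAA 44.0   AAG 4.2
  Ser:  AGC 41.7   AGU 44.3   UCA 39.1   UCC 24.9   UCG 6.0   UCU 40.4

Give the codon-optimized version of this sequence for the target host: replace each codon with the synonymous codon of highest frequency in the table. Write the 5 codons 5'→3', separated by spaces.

Codon 1 (Lys): best is AAA at 44.0.
Codon 2 (Cys): best is UGC at 36.4.
Codon 3 (Ser): best is AGU at 44.3.
Codon 4 (Glu): best is GAG at 44.4.
Codon 5 (Ala): best is GCC at 34.8.

AAA UGC AGU GAG GCC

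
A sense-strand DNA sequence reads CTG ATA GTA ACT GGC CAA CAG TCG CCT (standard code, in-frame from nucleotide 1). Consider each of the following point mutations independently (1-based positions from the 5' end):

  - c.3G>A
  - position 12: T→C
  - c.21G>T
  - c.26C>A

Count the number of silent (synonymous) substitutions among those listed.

Codon 1: CTG (Leu) → CTA (Leu) — synonymous.
Codon 4: ACT (Thr) → ACC (Thr) — synonymous.
Codon 7: CAG (Gln) → CAT (His) — missense.
Codon 9: CCT (Pro) → CAT (His) — missense.
Synonymous: 2 of 4.

2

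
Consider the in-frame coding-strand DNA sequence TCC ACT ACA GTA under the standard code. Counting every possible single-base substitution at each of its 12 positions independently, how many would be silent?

Codon 1 (TCC, Ser): 3 synonymous substitutions.
Codon 2 (ACT, Thr): 3 synonymous substitutions.
Codon 3 (ACA, Thr): 3 synonymous substitutions.
Codon 4 (GTA, Val): 3 synonymous substitutions.
Total: 3 + 3 + 3 + 3 = 12.

12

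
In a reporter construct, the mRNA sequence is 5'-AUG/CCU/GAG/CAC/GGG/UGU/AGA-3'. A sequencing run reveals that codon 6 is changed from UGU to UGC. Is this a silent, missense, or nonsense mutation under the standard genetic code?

silent

Position 18 falls in codon 6: UGU → Cys.
After the substitution the codon is UGC → Cys.
Both encode Cys, so the change is synonymous.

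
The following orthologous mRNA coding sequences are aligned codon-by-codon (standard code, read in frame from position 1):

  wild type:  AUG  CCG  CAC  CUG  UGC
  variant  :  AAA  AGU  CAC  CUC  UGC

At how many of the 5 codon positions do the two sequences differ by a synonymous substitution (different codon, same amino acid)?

Codon 1: AUG Met / AAA Lys — nonsynonymous.
Codon 2: CCG Pro / AGU Ser — nonsynonymous.
Codon 3: CAC His / CAC His — identical.
Codon 4: CUG Leu / CUC Leu — synonymous.
Codon 5: UGC Cys / UGC Cys — identical.
Synonymous differences: 1.

1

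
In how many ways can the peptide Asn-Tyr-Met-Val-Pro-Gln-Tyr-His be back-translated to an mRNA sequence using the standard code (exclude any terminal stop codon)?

512

Asn: 2 codons.
Tyr: 2 codons.
Met: 1 codon.
Val: 4 codons.
Pro: 4 codons.
Gln: 2 codons.
Tyr: 2 codons.
His: 2 codons.
2 × 2 × 1 × 4 × 4 × 2 × 2 × 2 = 512.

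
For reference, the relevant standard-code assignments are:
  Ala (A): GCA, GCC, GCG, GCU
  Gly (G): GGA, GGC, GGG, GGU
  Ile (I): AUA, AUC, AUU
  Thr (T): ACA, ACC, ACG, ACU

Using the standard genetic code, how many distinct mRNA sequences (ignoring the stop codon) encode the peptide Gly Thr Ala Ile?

192

Gly: 4 codons.
Thr: 4 codons.
Ala: 4 codons.
Ile: 3 codons.
4 × 4 × 4 × 3 = 192.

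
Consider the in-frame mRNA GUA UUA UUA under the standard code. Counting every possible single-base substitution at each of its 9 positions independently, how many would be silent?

Codon 1 (GUA, Val): 3 synonymous substitutions.
Codon 2 (UUA, Leu): 2 synonymous substitutions.
Codon 3 (UUA, Leu): 2 synonymous substitutions.
Total: 3 + 2 + 2 = 7.

7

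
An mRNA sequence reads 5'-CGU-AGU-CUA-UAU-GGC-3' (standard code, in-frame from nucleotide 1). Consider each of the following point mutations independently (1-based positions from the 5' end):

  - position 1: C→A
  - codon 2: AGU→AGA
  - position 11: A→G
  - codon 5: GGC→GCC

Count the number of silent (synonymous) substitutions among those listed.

Codon 1: CGU (Arg) → AGU (Ser) — missense.
Codon 2: AGU (Ser) → AGA (Arg) — missense.
Codon 4: UAU (Tyr) → UGU (Cys) — missense.
Codon 5: GGC (Gly) → GCC (Ala) — missense.
Synonymous: 0 of 4.

0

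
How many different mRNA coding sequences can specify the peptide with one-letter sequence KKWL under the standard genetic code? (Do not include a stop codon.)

24

Lys: 2 codons.
Lys: 2 codons.
Trp: 1 codon.
Leu: 6 codons.
2 × 2 × 1 × 6 = 24.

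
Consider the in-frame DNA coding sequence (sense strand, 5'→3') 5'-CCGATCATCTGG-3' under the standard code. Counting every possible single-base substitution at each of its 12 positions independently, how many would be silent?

7

Codon 1 (CCG, Pro): 3 synonymous substitutions.
Codon 2 (ATC, Ile): 2 synonymous substitutions.
Codon 3 (ATC, Ile): 2 synonymous substitutions.
Codon 4 (TGG, Trp): 0 synonymous substitutions.
Total: 3 + 2 + 2 + 0 = 7.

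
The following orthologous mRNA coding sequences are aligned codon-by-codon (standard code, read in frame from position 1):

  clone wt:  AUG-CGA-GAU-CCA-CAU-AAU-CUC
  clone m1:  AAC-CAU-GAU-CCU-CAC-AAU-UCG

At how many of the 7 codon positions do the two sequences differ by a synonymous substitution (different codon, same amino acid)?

Codon 1: AUG Met / AAC Asn — nonsynonymous.
Codon 2: CGA Arg / CAU His — nonsynonymous.
Codon 3: GAU Asp / GAU Asp — identical.
Codon 4: CCA Pro / CCU Pro — synonymous.
Codon 5: CAU His / CAC His — synonymous.
Codon 6: AAU Asn / AAU Asn — identical.
Codon 7: CUC Leu / UCG Ser — nonsynonymous.
Synonymous differences: 2.

2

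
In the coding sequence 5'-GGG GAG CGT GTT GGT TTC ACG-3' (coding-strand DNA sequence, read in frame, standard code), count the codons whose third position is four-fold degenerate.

5

Codon 1 GGG (Gly): third position 4-fold.
Codon 2 GAG (Glu): third position 2-fold.
Codon 3 CGT (Arg): third position 4-fold.
Codon 4 GTT (Val): third position 4-fold.
Codon 5 GGT (Gly): third position 4-fold.
Codon 6 TTC (Phe): third position 2-fold.
Codon 7 ACG (Thr): third position 4-fold.
Four-fold degenerate third positions: 5.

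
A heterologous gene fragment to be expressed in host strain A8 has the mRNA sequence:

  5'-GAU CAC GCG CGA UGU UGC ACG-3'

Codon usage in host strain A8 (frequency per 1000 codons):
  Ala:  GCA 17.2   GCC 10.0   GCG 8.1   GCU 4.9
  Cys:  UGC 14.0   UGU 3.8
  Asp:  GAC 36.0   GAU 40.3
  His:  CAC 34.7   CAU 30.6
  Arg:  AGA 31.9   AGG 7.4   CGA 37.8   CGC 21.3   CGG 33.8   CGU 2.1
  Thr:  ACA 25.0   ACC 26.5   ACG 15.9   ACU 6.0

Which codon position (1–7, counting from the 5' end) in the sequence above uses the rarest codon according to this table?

5

Codon 1 GAU (Asp): 40.3 per 1000.
Codon 2 CAC (His): 34.7 per 1000.
Codon 3 GCG (Ala): 8.1 per 1000.
Codon 4 CGA (Arg): 37.8 per 1000.
Codon 5 UGU (Cys): 3.8 per 1000.
Codon 6 UGC (Cys): 14.0 per 1000.
Codon 7 ACG (Thr): 15.9 per 1000.
Lowest frequency is 3.8 at codon 5.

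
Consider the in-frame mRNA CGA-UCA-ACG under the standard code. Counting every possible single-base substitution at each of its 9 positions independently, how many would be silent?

Codon 1 (CGA, Arg): 4 synonymous substitutions.
Codon 2 (UCA, Ser): 3 synonymous substitutions.
Codon 3 (ACG, Thr): 3 synonymous substitutions.
Total: 4 + 3 + 3 = 10.

10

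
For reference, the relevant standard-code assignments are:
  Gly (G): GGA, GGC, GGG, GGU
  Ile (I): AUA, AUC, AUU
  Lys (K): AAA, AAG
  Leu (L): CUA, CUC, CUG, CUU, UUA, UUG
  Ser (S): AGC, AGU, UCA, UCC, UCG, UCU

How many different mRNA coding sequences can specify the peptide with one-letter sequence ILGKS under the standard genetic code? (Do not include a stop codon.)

864

Ile: 3 codons.
Leu: 6 codons.
Gly: 4 codons.
Lys: 2 codons.
Ser: 6 codons.
3 × 6 × 4 × 2 × 6 = 864.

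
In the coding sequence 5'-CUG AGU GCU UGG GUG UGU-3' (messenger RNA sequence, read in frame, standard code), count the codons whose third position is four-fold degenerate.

Codon 1 CUG (Leu): third position 4-fold.
Codon 2 AGU (Ser): third position 2-fold.
Codon 3 GCU (Ala): third position 4-fold.
Codon 4 UGG (Trp): third position 1-fold.
Codon 5 GUG (Val): third position 4-fold.
Codon 6 UGU (Cys): third position 2-fold.
Four-fold degenerate third positions: 3.

3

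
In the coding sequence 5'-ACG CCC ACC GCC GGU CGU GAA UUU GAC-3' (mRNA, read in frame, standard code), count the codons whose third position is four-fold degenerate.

Codon 1 ACG (Thr): third position 4-fold.
Codon 2 CCC (Pro): third position 4-fold.
Codon 3 ACC (Thr): third position 4-fold.
Codon 4 GCC (Ala): third position 4-fold.
Codon 5 GGU (Gly): third position 4-fold.
Codon 6 CGU (Arg): third position 4-fold.
Codon 7 GAA (Glu): third position 2-fold.
Codon 8 UUU (Phe): third position 2-fold.
Codon 9 GAC (Asp): third position 2-fold.
Four-fold degenerate third positions: 6.

6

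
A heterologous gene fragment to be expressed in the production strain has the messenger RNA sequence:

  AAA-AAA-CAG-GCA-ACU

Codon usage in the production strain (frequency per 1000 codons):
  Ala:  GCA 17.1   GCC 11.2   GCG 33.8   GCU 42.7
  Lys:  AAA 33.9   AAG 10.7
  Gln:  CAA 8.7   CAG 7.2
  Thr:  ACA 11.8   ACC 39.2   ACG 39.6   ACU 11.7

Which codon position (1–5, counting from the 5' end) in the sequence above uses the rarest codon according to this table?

3

Codon 1 AAA (Lys): 33.9 per 1000.
Codon 2 AAA (Lys): 33.9 per 1000.
Codon 3 CAG (Gln): 7.2 per 1000.
Codon 4 GCA (Ala): 17.1 per 1000.
Codon 5 ACU (Thr): 11.7 per 1000.
Lowest frequency is 7.2 at codon 3.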